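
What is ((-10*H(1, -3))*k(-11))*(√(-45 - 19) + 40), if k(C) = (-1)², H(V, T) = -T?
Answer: -1200 - 240*I ≈ -1200.0 - 240.0*I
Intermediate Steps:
k(C) = 1
((-10*H(1, -3))*k(-11))*(√(-45 - 19) + 40) = (-(-10)*(-3)*1)*(√(-45 - 19) + 40) = (-10*3*1)*(√(-64) + 40) = (-30*1)*(8*I + 40) = -30*(40 + 8*I) = -1200 - 240*I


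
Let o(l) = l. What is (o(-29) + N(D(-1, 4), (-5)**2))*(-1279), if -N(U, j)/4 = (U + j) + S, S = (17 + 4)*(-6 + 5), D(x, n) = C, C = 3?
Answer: 72903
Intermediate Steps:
D(x, n) = 3
S = -21 (S = 21*(-1) = -21)
N(U, j) = 84 - 4*U - 4*j (N(U, j) = -4*((U + j) - 21) = -4*(-21 + U + j) = 84 - 4*U - 4*j)
(o(-29) + N(D(-1, 4), (-5)**2))*(-1279) = (-29 + (84 - 4*3 - 4*(-5)**2))*(-1279) = (-29 + (84 - 12 - 4*25))*(-1279) = (-29 + (84 - 12 - 100))*(-1279) = (-29 - 28)*(-1279) = -57*(-1279) = 72903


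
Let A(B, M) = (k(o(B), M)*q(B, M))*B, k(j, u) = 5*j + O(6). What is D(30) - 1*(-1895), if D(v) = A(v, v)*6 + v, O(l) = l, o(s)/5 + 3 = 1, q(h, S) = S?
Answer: -235675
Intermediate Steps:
o(s) = -10 (o(s) = -15 + 5*1 = -15 + 5 = -10)
k(j, u) = 6 + 5*j (k(j, u) = 5*j + 6 = 6 + 5*j)
A(B, M) = -44*B*M (A(B, M) = ((6 + 5*(-10))*M)*B = ((6 - 50)*M)*B = (-44*M)*B = -44*B*M)
D(v) = v - 264*v² (D(v) = -44*v*v*6 + v = -44*v²*6 + v = -264*v² + v = v - 264*v²)
D(30) - 1*(-1895) = 30*(1 - 264*30) - 1*(-1895) = 30*(1 - 7920) + 1895 = 30*(-7919) + 1895 = -237570 + 1895 = -235675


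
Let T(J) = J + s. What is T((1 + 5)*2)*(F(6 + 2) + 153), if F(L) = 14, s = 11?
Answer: 3841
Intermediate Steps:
T(J) = 11 + J (T(J) = J + 11 = 11 + J)
T((1 + 5)*2)*(F(6 + 2) + 153) = (11 + (1 + 5)*2)*(14 + 153) = (11 + 6*2)*167 = (11 + 12)*167 = 23*167 = 3841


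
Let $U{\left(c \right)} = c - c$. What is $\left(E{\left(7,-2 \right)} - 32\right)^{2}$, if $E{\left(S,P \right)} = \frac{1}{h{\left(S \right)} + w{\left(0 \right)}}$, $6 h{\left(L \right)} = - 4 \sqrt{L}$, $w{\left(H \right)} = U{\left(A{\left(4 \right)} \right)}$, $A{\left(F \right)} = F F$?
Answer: $\frac{28681}{28} + \frac{96 \sqrt{7}}{7} \approx 1060.6$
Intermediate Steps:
$A{\left(F \right)} = F^{2}$
$U{\left(c \right)} = 0$
$w{\left(H \right)} = 0$
$h{\left(L \right)} = - \frac{2 \sqrt{L}}{3}$ ($h{\left(L \right)} = \frac{\left(-4\right) \sqrt{L}}{6} = - \frac{2 \sqrt{L}}{3}$)
$E{\left(S,P \right)} = - \frac{3}{2 \sqrt{S}}$ ($E{\left(S,P \right)} = \frac{1}{- \frac{2 \sqrt{S}}{3} + 0} = \frac{1}{\left(- \frac{2}{3}\right) \sqrt{S}} = - \frac{3}{2 \sqrt{S}}$)
$\left(E{\left(7,-2 \right)} - 32\right)^{2} = \left(- \frac{3}{2 \sqrt{7}} - 32\right)^{2} = \left(- \frac{3 \frac{\sqrt{7}}{7}}{2} - 32\right)^{2} = \left(- \frac{3 \sqrt{7}}{14} - 32\right)^{2} = \left(-32 - \frac{3 \sqrt{7}}{14}\right)^{2}$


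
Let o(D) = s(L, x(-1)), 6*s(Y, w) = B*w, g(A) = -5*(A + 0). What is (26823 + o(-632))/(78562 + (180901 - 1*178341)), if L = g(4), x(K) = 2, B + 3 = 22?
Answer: 40244/121683 ≈ 0.33073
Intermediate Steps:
B = 19 (B = -3 + 22 = 19)
g(A) = -5*A
L = -20 (L = -5*4 = -20)
s(Y, w) = 19*w/6 (s(Y, w) = (19*w)/6 = 19*w/6)
o(D) = 19/3 (o(D) = (19/6)*2 = 19/3)
(26823 + o(-632))/(78562 + (180901 - 1*178341)) = (26823 + 19/3)/(78562 + (180901 - 1*178341)) = 80488/(3*(78562 + (180901 - 178341))) = 80488/(3*(78562 + 2560)) = (80488/3)/81122 = (80488/3)*(1/81122) = 40244/121683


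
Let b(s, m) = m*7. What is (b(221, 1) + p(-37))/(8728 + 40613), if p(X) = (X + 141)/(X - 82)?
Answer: 243/1957193 ≈ 0.00012416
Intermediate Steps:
b(s, m) = 7*m
p(X) = (141 + X)/(-82 + X)
(b(221, 1) + p(-37))/(8728 + 40613) = (7*1 + (141 - 37)/(-82 - 37))/(8728 + 40613) = (7 + 104/(-119))/49341 = (7 - 1/119*104)*(1/49341) = (7 - 104/119)*(1/49341) = (729/119)*(1/49341) = 243/1957193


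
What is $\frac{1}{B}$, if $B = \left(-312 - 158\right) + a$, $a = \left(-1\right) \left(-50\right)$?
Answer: $- \frac{1}{420} \approx -0.002381$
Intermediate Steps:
$a = 50$
$B = -420$ ($B = \left(-312 - 158\right) + 50 = -470 + 50 = -420$)
$\frac{1}{B} = \frac{1}{-420} = - \frac{1}{420}$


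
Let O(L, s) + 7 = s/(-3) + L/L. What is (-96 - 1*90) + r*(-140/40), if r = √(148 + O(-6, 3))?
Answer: -186 - 7*√141/2 ≈ -227.56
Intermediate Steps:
O(L, s) = -6 - s/3 (O(L, s) = -7 + (s/(-3) + L/L) = -7 + (s*(-⅓) + 1) = -7 + (-s/3 + 1) = -7 + (1 - s/3) = -6 - s/3)
r = √141 (r = √(148 + (-6 - ⅓*3)) = √(148 + (-6 - 1)) = √(148 - 7) = √141 ≈ 11.874)
(-96 - 1*90) + r*(-140/40) = (-96 - 1*90) + √141*(-140/40) = (-96 - 90) + √141*(-140*1/40) = -186 + √141*(-7/2) = -186 - 7*√141/2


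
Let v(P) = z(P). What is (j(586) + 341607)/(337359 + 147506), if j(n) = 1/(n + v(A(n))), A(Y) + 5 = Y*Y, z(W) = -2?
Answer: 199498489/283161160 ≈ 0.70454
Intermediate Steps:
A(Y) = -5 + Y² (A(Y) = -5 + Y*Y = -5 + Y²)
v(P) = -2
j(n) = 1/(-2 + n) (j(n) = 1/(n - 2) = 1/(-2 + n))
(j(586) + 341607)/(337359 + 147506) = (1/(-2 + 586) + 341607)/(337359 + 147506) = (1/584 + 341607)/484865 = (1/584 + 341607)*(1/484865) = (199498489/584)*(1/484865) = 199498489/283161160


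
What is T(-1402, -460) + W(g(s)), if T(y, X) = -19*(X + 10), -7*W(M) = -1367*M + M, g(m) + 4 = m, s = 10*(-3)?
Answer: 13406/7 ≈ 1915.1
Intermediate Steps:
s = -30
g(m) = -4 + m
W(M) = 1366*M/7 (W(M) = -(-1367*M + M)/7 = -(-1366)*M/7 = 1366*M/7)
T(y, X) = -190 - 19*X (T(y, X) = -19*(10 + X) = -190 - 19*X)
T(-1402, -460) + W(g(s)) = (-190 - 19*(-460)) + 1366*(-4 - 30)/7 = (-190 + 8740) + (1366/7)*(-34) = 8550 - 46444/7 = 13406/7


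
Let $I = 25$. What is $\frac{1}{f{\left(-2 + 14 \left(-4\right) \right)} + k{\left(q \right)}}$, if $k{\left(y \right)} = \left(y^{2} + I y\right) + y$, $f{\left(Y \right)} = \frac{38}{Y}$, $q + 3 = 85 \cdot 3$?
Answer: $\frac{29}{2031605} \approx 1.4274 \cdot 10^{-5}$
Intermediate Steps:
$q = 252$ ($q = -3 + 85 \cdot 3 = -3 + 255 = 252$)
$k{\left(y \right)} = y^{2} + 26 y$ ($k{\left(y \right)} = \left(y^{2} + 25 y\right) + y = y^{2} + 26 y$)
$\frac{1}{f{\left(-2 + 14 \left(-4\right) \right)} + k{\left(q \right)}} = \frac{1}{\frac{38}{-2 + 14 \left(-4\right)} + 252 \left(26 + 252\right)} = \frac{1}{\frac{38}{-2 - 56} + 252 \cdot 278} = \frac{1}{\frac{38}{-58} + 70056} = \frac{1}{38 \left(- \frac{1}{58}\right) + 70056} = \frac{1}{- \frac{19}{29} + 70056} = \frac{1}{\frac{2031605}{29}} = \frac{29}{2031605}$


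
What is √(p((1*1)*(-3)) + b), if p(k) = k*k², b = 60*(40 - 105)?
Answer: I*√3927 ≈ 62.666*I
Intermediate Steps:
b = -3900 (b = 60*(-65) = -3900)
p(k) = k³
√(p((1*1)*(-3)) + b) = √(((1*1)*(-3))³ - 3900) = √((1*(-3))³ - 3900) = √((-3)³ - 3900) = √(-27 - 3900) = √(-3927) = I*√3927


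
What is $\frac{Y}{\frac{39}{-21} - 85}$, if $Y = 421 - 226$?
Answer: $- \frac{1365}{608} \approx -2.2451$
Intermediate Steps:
$Y = 195$ ($Y = 421 - 226 = 195$)
$\frac{Y}{\frac{39}{-21} - 85} = \frac{1}{\frac{39}{-21} - 85} \cdot 195 = \frac{1}{39 \left(- \frac{1}{21}\right) - 85} \cdot 195 = \frac{1}{- \frac{13}{7} - 85} \cdot 195 = \frac{1}{- \frac{608}{7}} \cdot 195 = \left(- \frac{7}{608}\right) 195 = - \frac{1365}{608}$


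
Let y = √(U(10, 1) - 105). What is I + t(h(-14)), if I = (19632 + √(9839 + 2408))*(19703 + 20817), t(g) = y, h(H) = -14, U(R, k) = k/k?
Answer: 795488640 + 40520*√12247 + 2*I*√26 ≈ 7.9997e+8 + 10.198*I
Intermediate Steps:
U(R, k) = 1
y = 2*I*√26 (y = √(1 - 105) = √(-104) = 2*I*√26 ≈ 10.198*I)
t(g) = 2*I*√26
I = 795488640 + 40520*√12247 (I = (19632 + √12247)*40520 = 795488640 + 40520*√12247 ≈ 7.9997e+8)
I + t(h(-14)) = (795488640 + 40520*√12247) + 2*I*√26 = 795488640 + 40520*√12247 + 2*I*√26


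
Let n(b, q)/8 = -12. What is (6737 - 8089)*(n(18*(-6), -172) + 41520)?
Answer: -56005248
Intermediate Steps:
n(b, q) = -96 (n(b, q) = 8*(-12) = -96)
(6737 - 8089)*(n(18*(-6), -172) + 41520) = (6737 - 8089)*(-96 + 41520) = -1352*41424 = -56005248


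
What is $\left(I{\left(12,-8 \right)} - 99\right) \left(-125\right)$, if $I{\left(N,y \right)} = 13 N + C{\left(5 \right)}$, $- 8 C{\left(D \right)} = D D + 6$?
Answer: $- \frac{53125}{8} \approx -6640.6$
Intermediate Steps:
$C{\left(D \right)} = - \frac{3}{4} - \frac{D^{2}}{8}$ ($C{\left(D \right)} = - \frac{D D + 6}{8} = - \frac{D^{2} + 6}{8} = - \frac{6 + D^{2}}{8} = - \frac{3}{4} - \frac{D^{2}}{8}$)
$I{\left(N,y \right)} = - \frac{31}{8} + 13 N$ ($I{\left(N,y \right)} = 13 N - \left(\frac{3}{4} + \frac{5^{2}}{8}\right) = 13 N - \frac{31}{8} = - \frac{31}{8} + 13 N$)
$\left(I{\left(12,-8 \right)} - 99\right) \left(-125\right) = \left(\left(- \frac{31}{8} + 13 \cdot 12\right) - 99\right) \left(-125\right) = \left(\left(- \frac{31}{8} + 156\right) - 99\right) \left(-125\right) = \left(\frac{1217}{8} - 99\right) \left(-125\right) = \frac{425}{8} \left(-125\right) = - \frac{53125}{8}$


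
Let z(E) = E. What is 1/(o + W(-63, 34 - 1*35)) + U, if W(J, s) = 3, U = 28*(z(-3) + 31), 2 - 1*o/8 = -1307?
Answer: 8212401/10475 ≈ 784.00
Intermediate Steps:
o = 10472 (o = 16 - 8*(-1307) = 16 + 10456 = 10472)
U = 784 (U = 28*(-3 + 31) = 28*28 = 784)
1/(o + W(-63, 34 - 1*35)) + U = 1/(10472 + 3) + 784 = 1/10475 + 784 = 8212401/10475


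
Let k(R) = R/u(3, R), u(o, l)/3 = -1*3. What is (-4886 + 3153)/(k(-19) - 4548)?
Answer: 15597/40913 ≈ 0.38122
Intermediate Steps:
u(o, l) = -9 (u(o, l) = 3*(-1*3) = 3*(-3) = -9)
k(R) = -R/9 (k(R) = R/(-9) = R*(-⅑) = -R/9)
(-4886 + 3153)/(k(-19) - 4548) = (-4886 + 3153)/(-⅑*(-19) - 4548) = -1733/(19/9 - 4548) = -1733/(-40913/9) = -1733*(-9/40913) = 15597/40913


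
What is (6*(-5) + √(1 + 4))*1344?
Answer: -40320 + 1344*√5 ≈ -37315.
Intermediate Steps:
(6*(-5) + √(1 + 4))*1344 = (-30 + √5)*1344 = -40320 + 1344*√5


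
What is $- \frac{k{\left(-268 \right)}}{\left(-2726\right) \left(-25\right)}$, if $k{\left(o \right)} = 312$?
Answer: $- \frac{156}{34075} \approx -0.0045781$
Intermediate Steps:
$- \frac{k{\left(-268 \right)}}{\left(-2726\right) \left(-25\right)} = - \frac{312}{\left(-2726\right) \left(-25\right)} = - \frac{312}{68150} = \left(-1\right) \frac{156}{34075} = - \frac{156}{34075}$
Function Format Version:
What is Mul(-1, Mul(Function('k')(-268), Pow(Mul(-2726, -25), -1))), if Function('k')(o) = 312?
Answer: Rational(-156, 34075) ≈ -0.0045781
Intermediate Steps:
Mul(-1, Mul(Function('k')(-268), Pow(Mul(-2726, -25), -1))) = Mul(-1, Mul(312, Pow(Mul(-2726, -25), -1))) = Mul(-1, Mul(312, Pow(68150, -1))) = Mul(-1, Mul(312, Rational(1, 68150))) = Mul(-1, Rational(156, 34075)) = Rational(-156, 34075)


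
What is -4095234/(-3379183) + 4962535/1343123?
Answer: 22269716884687/4538658408509 ≈ 4.9067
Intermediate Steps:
-4095234/(-3379183) + 4962535/1343123 = -4095234*(-1/3379183) + 4962535*(1/1343123) = 4095234/3379183 + 4962535/1343123 = 22269716884687/4538658408509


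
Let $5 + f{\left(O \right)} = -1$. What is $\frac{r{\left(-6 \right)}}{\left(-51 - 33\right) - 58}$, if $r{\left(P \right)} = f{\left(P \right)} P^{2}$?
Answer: $\frac{108}{71} \approx 1.5211$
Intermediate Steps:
$f{\left(O \right)} = -6$ ($f{\left(O \right)} = -5 - 1 = -6$)
$r{\left(P \right)} = - 6 P^{2}$
$\frac{r{\left(-6 \right)}}{\left(-51 - 33\right) - 58} = \frac{\left(-6\right) \left(-6\right)^{2}}{\left(-51 - 33\right) - 58} = \frac{\left(-6\right) 36}{\left(-51 - 33\right) - 58} = - \frac{216}{-84 - 58} = - \frac{216}{-142} = \left(-216\right) \left(- \frac{1}{142}\right) = \frac{108}{71}$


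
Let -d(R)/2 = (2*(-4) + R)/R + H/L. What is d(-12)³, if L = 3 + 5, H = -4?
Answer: -343/27 ≈ -12.704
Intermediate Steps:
L = 8
d(R) = 1 - 2*(-8 + R)/R (d(R) = -2*((2*(-4) + R)/R - 4/8) = -2*((-8 + R)/R - 4*⅛) = -2*((-8 + R)/R - ½) = -2*(-½ + (-8 + R)/R) = 1 - 2*(-8 + R)/R)
d(-12)³ = ((16 - 1*(-12))/(-12))³ = (-(16 + 12)/12)³ = (-1/12*28)³ = (-7/3)³ = -343/27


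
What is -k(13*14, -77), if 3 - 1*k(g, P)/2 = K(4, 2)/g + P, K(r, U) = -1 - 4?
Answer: -14565/91 ≈ -160.05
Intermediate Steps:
K(r, U) = -5
k(g, P) = 6 - 2*P + 10/g (k(g, P) = 6 - 2*(-5/g + P) = 6 - 2*(P - 5/g) = 6 + (-2*P + 10/g) = 6 - 2*P + 10/g)
-k(13*14, -77) = -(6 - 2*(-77) + 10/((13*14))) = -(6 + 154 + 10/182) = -(6 + 154 + 10*(1/182)) = -(6 + 154 + 5/91) = -1*14565/91 = -14565/91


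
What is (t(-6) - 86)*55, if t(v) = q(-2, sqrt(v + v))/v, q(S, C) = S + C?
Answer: -14135/3 - 55*I*sqrt(3)/3 ≈ -4711.7 - 31.754*I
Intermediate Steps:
q(S, C) = C + S
t(v) = (-2 + sqrt(2)*sqrt(v))/v (t(v) = (sqrt(v + v) - 2)/v = (sqrt(2*v) - 2)/v = (sqrt(2)*sqrt(v) - 2)/v = (-2 + sqrt(2)*sqrt(v))/v)
(t(-6) - 86)*55 = ((-2 + sqrt(2)*sqrt(-6))/(-6) - 86)*55 = (-(-2 + sqrt(2)*(I*sqrt(6)))/6 - 86)*55 = (-(-2 + 2*I*sqrt(3))/6 - 86)*55 = ((1/3 - I*sqrt(3)/3) - 86)*55 = (-257/3 - I*sqrt(3)/3)*55 = -14135/3 - 55*I*sqrt(3)/3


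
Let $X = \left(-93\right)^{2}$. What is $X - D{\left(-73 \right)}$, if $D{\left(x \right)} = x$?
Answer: $8722$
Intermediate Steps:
$X = 8649$
$X - D{\left(-73 \right)} = 8649 - -73 = 8649 + 73 = 8722$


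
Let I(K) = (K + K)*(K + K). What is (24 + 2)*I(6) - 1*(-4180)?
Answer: 7924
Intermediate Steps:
I(K) = 4*K² (I(K) = (2*K)*(2*K) = 4*K²)
(24 + 2)*I(6) - 1*(-4180) = (24 + 2)*(4*6²) - 1*(-4180) = 26*(4*36) + 4180 = 26*144 + 4180 = 3744 + 4180 = 7924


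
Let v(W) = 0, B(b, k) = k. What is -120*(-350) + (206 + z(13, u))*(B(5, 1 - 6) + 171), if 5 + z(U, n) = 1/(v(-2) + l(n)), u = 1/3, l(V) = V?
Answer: 75864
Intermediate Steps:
u = ⅓ ≈ 0.33333
z(U, n) = -5 + 1/n (z(U, n) = -5 + 1/(0 + n) = -5 + 1/n)
-120*(-350) + (206 + z(13, u))*(B(5, 1 - 6) + 171) = -120*(-350) + (206 + (-5 + 1/(⅓)))*((1 - 6) + 171) = 42000 + (206 + (-5 + 3))*(-5 + 171) = 42000 + (206 - 2)*166 = 42000 + 204*166 = 42000 + 33864 = 75864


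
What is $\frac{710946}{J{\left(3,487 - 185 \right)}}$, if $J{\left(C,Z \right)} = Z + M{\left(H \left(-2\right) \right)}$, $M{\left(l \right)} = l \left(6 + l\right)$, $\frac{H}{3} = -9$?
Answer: $\frac{355473}{1771} \approx 200.72$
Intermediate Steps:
$H = -27$ ($H = 3 \left(-9\right) = -27$)
$J{\left(C,Z \right)} = 3240 + Z$ ($J{\left(C,Z \right)} = Z + \left(-27\right) \left(-2\right) \left(6 - -54\right) = Z + 54 \left(6 + 54\right) = Z + 54 \cdot 60 = Z + 3240 = 3240 + Z$)
$\frac{710946}{J{\left(3,487 - 185 \right)}} = \frac{710946}{3240 + \left(487 - 185\right)} = \frac{710946}{3240 + 302} = \frac{710946}{3542} = 710946 \cdot \frac{1}{3542} = \frac{355473}{1771}$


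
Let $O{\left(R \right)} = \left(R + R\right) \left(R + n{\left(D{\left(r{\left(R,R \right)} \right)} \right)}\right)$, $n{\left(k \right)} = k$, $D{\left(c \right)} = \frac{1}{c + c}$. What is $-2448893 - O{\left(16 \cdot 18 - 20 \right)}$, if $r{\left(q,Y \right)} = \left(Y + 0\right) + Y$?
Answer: $- \frac{5185083}{2} \approx -2.5925 \cdot 10^{6}$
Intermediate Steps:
$r{\left(q,Y \right)} = 2 Y$ ($r{\left(q,Y \right)} = Y + Y = 2 Y$)
$D{\left(c \right)} = \frac{1}{2 c}$
$O{\left(R \right)} = 2 R \left(R + \frac{1}{4 R}\right)$ ($O{\left(R \right)} = \left(R + R\right) \left(R + \frac{1}{2 \cdot 2 R}\right) = 2 R \left(R + \frac{\frac{1}{2} \frac{1}{R}}{2}\right) = 2 R \left(R + \frac{1}{4 R}\right)$)
$-2448893 - O{\left(16 \cdot 18 - 20 \right)} = -2448893 - \left(\frac{1}{2} + 2 \left(16 \cdot 18 - 20\right)^{2}\right) = -2448893 - \left(\frac{1}{2} + 2 \left(288 - 20\right)^{2}\right) = -2448893 - \left(\frac{1}{2} + 2 \cdot 268^{2}\right) = -2448893 - \left(\frac{1}{2} + 2 \cdot 71824\right) = -2448893 - \left(\frac{1}{2} + 143648\right) = -2448893 - \frac{287297}{2} = - \frac{5185083}{2}$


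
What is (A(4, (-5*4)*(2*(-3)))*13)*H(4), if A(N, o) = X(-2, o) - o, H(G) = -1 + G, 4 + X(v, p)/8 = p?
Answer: 31512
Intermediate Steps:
X(v, p) = -32 + 8*p
A(N, o) = -32 + 7*o (A(N, o) = (-32 + 8*o) - o = -32 + 7*o)
(A(4, (-5*4)*(2*(-3)))*13)*H(4) = ((-32 + 7*((-5*4)*(2*(-3))))*13)*(-1 + 4) = ((-32 + 7*(-20*(-6)))*13)*3 = ((-32 + 7*120)*13)*3 = ((-32 + 840)*13)*3 = (808*13)*3 = 10504*3 = 31512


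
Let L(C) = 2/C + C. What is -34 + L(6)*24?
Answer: 118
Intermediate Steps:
L(C) = C + 2/C (L(C) = 2/C + C = C + 2/C)
-34 + L(6)*24 = -34 + (6 + 2/6)*24 = -34 + (6 + 2*(1/6))*24 = -34 + (6 + 1/3)*24 = -34 + (19/3)*24 = -34 + 152 = 118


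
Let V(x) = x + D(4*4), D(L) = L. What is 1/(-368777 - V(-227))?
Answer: -1/368566 ≈ -2.7132e-6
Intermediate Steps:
V(x) = 16 + x (V(x) = x + 4*4 = x + 16 = 16 + x)
1/(-368777 - V(-227)) = 1/(-368777 - (16 - 227)) = 1/(-368777 - 1*(-211)) = 1/(-368777 + 211) = 1/(-368566) = -1/368566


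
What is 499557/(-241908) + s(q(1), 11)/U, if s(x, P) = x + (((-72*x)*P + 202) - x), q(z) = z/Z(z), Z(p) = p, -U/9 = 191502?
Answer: -143475459301/69488798724 ≈ -2.0647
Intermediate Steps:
U = -1723518 (U = -9*191502 = -1723518)
q(z) = 1 (q(z) = z/z = 1)
s(x, P) = 202 - 72*P*x (s(x, P) = x + ((-72*P*x + 202) - x) = x + ((202 - 72*P*x) - x) = x + (202 - x - 72*P*x) = 202 - 72*P*x)
499557/(-241908) + s(q(1), 11)/U = 499557/(-241908) + (202 - 72*11*1)/(-1723518) = 499557*(-1/241908) + (202 - 792)*(-1/1723518) = -166519/80636 - 590*(-1/1723518) = -166519/80636 + 295/861759 = -143475459301/69488798724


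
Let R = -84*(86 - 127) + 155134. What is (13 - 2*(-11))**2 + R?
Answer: 159803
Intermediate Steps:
R = 158578 (R = -84*(-41) + 155134 = 3444 + 155134 = 158578)
(13 - 2*(-11))**2 + R = (13 - 2*(-11))**2 + 158578 = (13 + 22)**2 + 158578 = 35**2 + 158578 = 1225 + 158578 = 159803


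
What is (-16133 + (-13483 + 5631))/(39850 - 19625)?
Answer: -4797/4045 ≈ -1.1859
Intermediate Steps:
(-16133 + (-13483 + 5631))/(39850 - 19625) = (-16133 - 7852)/20225 = -23985*1/20225 = -4797/4045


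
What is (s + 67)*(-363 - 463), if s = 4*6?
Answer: -75166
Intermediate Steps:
s = 24
(s + 67)*(-363 - 463) = (24 + 67)*(-363 - 463) = 91*(-826) = -75166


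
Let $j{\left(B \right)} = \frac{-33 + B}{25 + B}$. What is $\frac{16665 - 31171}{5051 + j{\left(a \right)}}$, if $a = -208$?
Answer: $- \frac{1327299}{462287} \approx -2.8712$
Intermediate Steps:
$j{\left(B \right)} = \frac{-33 + B}{25 + B}$
$\frac{16665 - 31171}{5051 + j{\left(a \right)}} = \frac{16665 - 31171}{5051 + \frac{-33 - 208}{25 - 208}} = - \frac{14506}{5051 + \frac{1}{-183} \left(-241\right)} = - \frac{14506}{5051 - - \frac{241}{183}} = - \frac{14506}{5051 + \frac{241}{183}} = - \frac{14506}{\frac{924574}{183}} = \left(-14506\right) \frac{183}{924574} = - \frac{1327299}{462287}$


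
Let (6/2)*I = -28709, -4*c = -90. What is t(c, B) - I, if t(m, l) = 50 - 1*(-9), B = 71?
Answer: 28886/3 ≈ 9628.7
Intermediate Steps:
c = 45/2 (c = -¼*(-90) = 45/2 ≈ 22.500)
I = -28709/3 (I = (⅓)*(-28709) = -28709/3 ≈ -9569.7)
t(m, l) = 59 (t(m, l) = 50 + 9 = 59)
t(c, B) - I = 59 - 1*(-28709/3) = 59 + 28709/3 = 28886/3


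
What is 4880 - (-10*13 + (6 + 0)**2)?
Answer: 4974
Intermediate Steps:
4880 - (-10*13 + (6 + 0)**2) = 4880 - (-130 + 6**2) = 4880 - (-130 + 36) = 4880 - 1*(-94) = 4880 + 94 = 4974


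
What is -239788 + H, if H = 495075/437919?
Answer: -35002408699/145973 ≈ -2.3979e+5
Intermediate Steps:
H = 165025/145973 (H = 495075*(1/437919) = 165025/145973 ≈ 1.1305)
-239788 + H = -239788 + 165025/145973 = -35002408699/145973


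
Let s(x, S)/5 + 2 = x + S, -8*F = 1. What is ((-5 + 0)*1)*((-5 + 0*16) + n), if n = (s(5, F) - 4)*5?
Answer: -1875/8 ≈ -234.38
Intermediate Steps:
F = -⅛ (F = -⅛*1 = -⅛ ≈ -0.12500)
s(x, S) = -10 + 5*S + 5*x (s(x, S) = -10 + 5*(x + S) = -10 + 5*(S + x) = -10 + (5*S + 5*x) = -10 + 5*S + 5*x)
n = 415/8 (n = ((-10 + 5*(-⅛) + 5*5) - 4)*5 = ((-10 - 5/8 + 25) - 4)*5 = (115/8 - 4)*5 = (83/8)*5 = 415/8 ≈ 51.875)
((-5 + 0)*1)*((-5 + 0*16) + n) = ((-5 + 0)*1)*((-5 + 0*16) + 415/8) = (-5*1)*((-5 + 0) + 415/8) = -5*(-5 + 415/8) = -5*375/8 = -1875/8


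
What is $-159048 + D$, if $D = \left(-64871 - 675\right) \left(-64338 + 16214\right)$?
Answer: $3154176656$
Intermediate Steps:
$D = 3154335704$ ($D = \left(-65546\right) \left(-48124\right) = 3154335704$)
$-159048 + D = -159048 + 3154335704 = 3154176656$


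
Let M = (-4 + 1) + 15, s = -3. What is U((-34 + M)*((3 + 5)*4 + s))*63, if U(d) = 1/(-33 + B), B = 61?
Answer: 9/4 ≈ 2.2500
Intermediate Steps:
M = 12 (M = -3 + 15 = 12)
U(d) = 1/28 (U(d) = 1/(-33 + 61) = 1/28)
U((-34 + M)*((3 + 5)*4 + s))*63 = (1/28)*63 = 9/4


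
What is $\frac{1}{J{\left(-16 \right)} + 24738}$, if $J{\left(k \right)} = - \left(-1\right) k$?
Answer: $\frac{1}{24722} \approx 4.045 \cdot 10^{-5}$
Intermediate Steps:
$J{\left(k \right)} = k$
$\frac{1}{J{\left(-16 \right)} + 24738} = \frac{1}{-16 + 24738} = \frac{1}{24722}$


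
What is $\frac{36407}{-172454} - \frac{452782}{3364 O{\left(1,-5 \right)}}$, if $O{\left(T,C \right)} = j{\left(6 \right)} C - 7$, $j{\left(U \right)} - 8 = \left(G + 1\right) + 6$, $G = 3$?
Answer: $\frac{8275521459}{7034139979} \approx 1.1765$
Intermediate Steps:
$j{\left(U \right)} = 18$ ($j{\left(U \right)} = 8 + \left(\left(3 + 1\right) + 6\right) = 8 + \left(4 + 6\right) = 8 + 10 = 18$)
$O{\left(T,C \right)} = -7 + 18 C$ ($O{\left(T,C \right)} = 18 C - 7 = -7 + 18 C$)
$\frac{36407}{-172454} - \frac{452782}{3364 O{\left(1,-5 \right)}} = \frac{36407}{-172454} - \frac{452782}{3364 \left(-7 + 18 \left(-5\right)\right)} = 36407 \left(- \frac{1}{172454}\right) - \frac{452782}{3364 \left(-7 - 90\right)} = - \frac{36407}{172454} - \frac{452782}{3364 \left(-97\right)} = - \frac{36407}{172454} - \frac{452782}{-326308} = - \frac{36407}{172454} - - \frac{226391}{163154} = - \frac{36407}{172454} + \frac{226391}{163154} = \frac{8275521459}{7034139979}$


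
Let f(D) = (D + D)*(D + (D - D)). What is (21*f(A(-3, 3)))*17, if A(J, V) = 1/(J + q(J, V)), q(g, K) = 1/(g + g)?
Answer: 25704/361 ≈ 71.202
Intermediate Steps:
q(g, K) = 1/(2*g)
A(J, V) = 1/(J + 1/(2*J))
f(D) = 2*D**2 (f(D) = (2*D)*(D + 0) = (2*D)*D = 2*D**2)
(21*f(A(-3, 3)))*17 = (21*(2*(2*(-3)/(1 + 2*(-3)**2))**2))*17 = (21*(2*(2*(-3)/(1 + 2*9))**2))*17 = (21*(2*(2*(-3)/(1 + 18))**2))*17 = (21*(2*(2*(-3)/19)**2))*17 = (21*(2*(2*(-3)*(1/19))**2))*17 = (21*(2*(-6/19)**2))*17 = (21*(2*(36/361)))*17 = (21*(72/361))*17 = (1512/361)*17 = 25704/361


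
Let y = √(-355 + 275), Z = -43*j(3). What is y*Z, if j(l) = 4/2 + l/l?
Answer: -516*I*√5 ≈ -1153.8*I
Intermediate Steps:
j(l) = 3 (j(l) = 4*(½) + 1 = 2 + 1 = 3)
Z = -129 (Z = -43*3 = -129)
y = 4*I*√5 (y = √(-80) = 4*I*√5 ≈ 8.9443*I)
y*Z = (4*I*√5)*(-129) = -516*I*√5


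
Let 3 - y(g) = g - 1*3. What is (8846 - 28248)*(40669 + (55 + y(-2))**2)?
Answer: -866066476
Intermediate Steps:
y(g) = 6 - g (y(g) = 3 - (g - 1*3) = 3 - (g - 3) = 3 - (-3 + g) = 3 + (3 - g) = 6 - g)
(8846 - 28248)*(40669 + (55 + y(-2))**2) = (8846 - 28248)*(40669 + (55 + (6 - 1*(-2)))**2) = -19402*(40669 + (55 + (6 + 2))**2) = -19402*(40669 + (55 + 8)**2) = -19402*(40669 + 63**2) = -19402*(40669 + 3969) = -19402*44638 = -866066476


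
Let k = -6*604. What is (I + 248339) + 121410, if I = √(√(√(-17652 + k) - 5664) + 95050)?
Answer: 369749 + √(95050 + √6*√(-944 + I*√591)) ≈ 3.7006e+5 + 0.12206*I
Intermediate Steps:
k = -3624
I = √(95050 + √(-5664 + 6*I*√591)) (I = √(√(√(-17652 - 3624) - 5664) + 95050) = √(√(√(-21276) - 5664) + 95050) = √(√(6*I*√591 - 5664) + 95050) = √(√(-5664 + 6*I*√591) + 95050) = √(95050 + √(-5664 + 6*I*√591)) ≈ 308.3 + 0.122*I)
(I + 248339) + 121410 = (√(95050 + √6*√(-944 + I*√591)) + 248339) + 121410 = (248339 + √(95050 + √6*√(-944 + I*√591))) + 121410 = 369749 + √(95050 + √6*√(-944 + I*√591))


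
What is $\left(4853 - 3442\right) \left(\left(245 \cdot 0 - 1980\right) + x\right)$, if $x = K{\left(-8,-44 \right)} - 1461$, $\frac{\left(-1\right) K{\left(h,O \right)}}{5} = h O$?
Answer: $-7338611$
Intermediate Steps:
$K{\left(h,O \right)} = - 5 O h$ ($K{\left(h,O \right)} = - 5 h O = - 5 O h$)
$x = -3221$ ($x = \left(-5\right) \left(-44\right) \left(-8\right) - 1461 = -1760 - 1461 = -3221$)
$\left(4853 - 3442\right) \left(\left(245 \cdot 0 - 1980\right) + x\right) = \left(4853 - 3442\right) \left(\left(245 \cdot 0 - 1980\right) - 3221\right) = 1411 \left(\left(0 - 1980\right) - 3221\right) = 1411 \left(-1980 - 3221\right) = 1411 \left(-5201\right) = -7338611$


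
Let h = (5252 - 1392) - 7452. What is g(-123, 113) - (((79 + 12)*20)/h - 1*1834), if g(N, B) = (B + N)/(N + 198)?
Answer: 24709009/13470 ≈ 1834.4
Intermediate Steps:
g(N, B) = (B + N)/(198 + N)
h = -3592 (h = 3860 - 7452 = -3592)
g(-123, 113) - (((79 + 12)*20)/h - 1*1834) = (113 - 123)/(198 - 123) - (((79 + 12)*20)/(-3592) - 1*1834) = -10/75 - ((91*20)*(-1/3592) - 1834) = (1/75)*(-10) - (1820*(-1/3592) - 1834) = -2/15 - (-455/898 - 1834) = -2/15 - 1*(-1647387/898) = -2/15 + 1647387/898 = 24709009/13470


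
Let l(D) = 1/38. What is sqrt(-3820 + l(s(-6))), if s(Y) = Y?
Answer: I*sqrt(5516042)/38 ≈ 61.806*I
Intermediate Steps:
l(D) = 1/38
sqrt(-3820 + l(s(-6))) = sqrt(-3820 + 1/38) = sqrt(-145159/38) = I*sqrt(5516042)/38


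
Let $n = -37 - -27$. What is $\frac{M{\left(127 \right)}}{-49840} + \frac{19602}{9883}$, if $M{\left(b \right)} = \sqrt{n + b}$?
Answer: $\frac{19602}{9883} - \frac{3 \sqrt{13}}{49840} \approx 1.9832$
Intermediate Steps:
$n = -10$ ($n = -37 + 27 = -10$)
$M{\left(b \right)} = \sqrt{-10 + b}$
$\frac{M{\left(127 \right)}}{-49840} + \frac{19602}{9883} = \frac{\sqrt{-10 + 127}}{-49840} + \frac{19602}{9883} = \sqrt{117} \left(- \frac{1}{49840}\right) + 19602 \cdot \frac{1}{9883} = 3 \sqrt{13} \left(- \frac{1}{49840}\right) + \frac{19602}{9883} = - \frac{3 \sqrt{13}}{49840} + \frac{19602}{9883} = \frac{19602}{9883} - \frac{3 \sqrt{13}}{49840}$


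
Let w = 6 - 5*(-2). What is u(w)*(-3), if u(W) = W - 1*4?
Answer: -36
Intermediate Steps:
w = 16 (w = 6 + 10 = 16)
u(W) = -4 + W (u(W) = W - 4 = -4 + W)
u(w)*(-3) = (-4 + 16)*(-3) = 12*(-3) = -36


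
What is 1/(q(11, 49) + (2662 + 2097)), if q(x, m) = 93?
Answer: 1/4852 ≈ 0.00020610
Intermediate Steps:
1/(q(11, 49) + (2662 + 2097)) = 1/(93 + (2662 + 2097)) = 1/(93 + 4759) = 1/4852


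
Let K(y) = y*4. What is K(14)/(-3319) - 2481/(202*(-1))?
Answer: 8223127/670438 ≈ 12.265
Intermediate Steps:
K(y) = 4*y
K(14)/(-3319) - 2481/(202*(-1)) = (4*14)/(-3319) - 2481/(202*(-1)) = 56*(-1/3319) - 2481/(-202) = -56/3319 - 2481*(-1/202) = -56/3319 + 2481/202 = 8223127/670438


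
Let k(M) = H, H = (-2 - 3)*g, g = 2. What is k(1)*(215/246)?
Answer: -1075/123 ≈ -8.7398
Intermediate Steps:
H = -10 (H = (-2 - 3)*2 = -5*2 = -10)
k(M) = -10
k(1)*(215/246) = -2150/246 = -10*215/246 = -1075/123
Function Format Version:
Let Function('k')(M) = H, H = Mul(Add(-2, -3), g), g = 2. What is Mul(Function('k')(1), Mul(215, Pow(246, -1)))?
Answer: Rational(-1075, 123) ≈ -8.7398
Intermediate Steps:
H = -10 (H = Mul(Add(-2, -3), 2) = Mul(-5, 2) = -10)
Function('k')(M) = -10
Mul(Function('k')(1), Mul(215, Pow(246, -1))) = Mul(-10, Mul(215, Pow(246, -1))) = Mul(-10, Mul(215, Rational(1, 246))) = Mul(-10, Rational(215, 246)) = Rational(-1075, 123)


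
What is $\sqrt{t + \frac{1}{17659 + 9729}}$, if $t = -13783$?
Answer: $\frac{i \sqrt{2584665834141}}{13694} \approx 117.4 i$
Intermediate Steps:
$\sqrt{t + \frac{1}{17659 + 9729}} = \sqrt{-13783 + \frac{1}{17659 + 9729}} = \sqrt{-13783 + \frac{1}{27388}} = \sqrt{- \frac{377488803}{27388}} = \frac{i \sqrt{2584665834141}}{13694}$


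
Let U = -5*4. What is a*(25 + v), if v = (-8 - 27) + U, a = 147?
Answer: -4410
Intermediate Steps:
U = -20
v = -55 (v = (-8 - 27) - 20 = -35 - 20 = -55)
a*(25 + v) = 147*(25 - 55) = 147*(-30) = -4410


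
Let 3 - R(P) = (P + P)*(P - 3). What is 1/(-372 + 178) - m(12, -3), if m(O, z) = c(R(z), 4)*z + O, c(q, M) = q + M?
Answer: -19207/194 ≈ -99.005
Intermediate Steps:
R(P) = 3 - 2*P*(-3 + P) (R(P) = 3 - (P + P)*(P - 3) = 3 - 2*P*(-3 + P))
c(q, M) = M + q
m(O, z) = O + z*(7 - 2*z**2 + 6*z) (m(O, z) = (4 + (3 - 2*z**2 + 6*z))*z + O = (7 - 2*z**2 + 6*z)*z + O = z*(7 - 2*z**2 + 6*z) + O = O + z*(7 - 2*z**2 + 6*z))
1/(-372 + 178) - m(12, -3) = 1/(-372 + 178) - (12 - 3*(7 - 2*(-3)**2 + 6*(-3))) = 1/(-194) - (12 - 3*(7 - 2*9 - 18)) = -1/194 - (12 - 3*(7 - 18 - 18)) = -1/194 - (12 - 3*(-29)) = -1/194 - (12 + 87) = -1/194 - 1*99 = -1/194 - 99 = -19207/194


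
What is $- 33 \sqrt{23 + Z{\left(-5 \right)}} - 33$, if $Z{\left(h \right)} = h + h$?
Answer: $-33 - 33 \sqrt{13} \approx -151.98$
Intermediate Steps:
$Z{\left(h \right)} = 2 h$
$- 33 \sqrt{23 + Z{\left(-5 \right)}} - 33 = - 33 \sqrt{23 + 2 \left(-5\right)} - 33 = - 33 \sqrt{23 - 10} - 33 = - 33 \sqrt{13} - 33 = -33 - 33 \sqrt{13}$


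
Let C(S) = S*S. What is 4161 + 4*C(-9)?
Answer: 4485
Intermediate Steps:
C(S) = S²
4161 + 4*C(-9) = 4161 + 4*(-9)² = 4161 + 4*81 = 4161 + 324 = 4485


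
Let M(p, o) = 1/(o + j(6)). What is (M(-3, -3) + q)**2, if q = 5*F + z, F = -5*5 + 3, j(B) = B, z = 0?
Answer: 108241/9 ≈ 12027.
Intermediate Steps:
F = -22 (F = -25 + 3 = -22)
M(p, o) = 1/(6 + o) (M(p, o) = 1/(o + 6) = 1/(6 + o))
q = -110 (q = 5*(-22) + 0 = -110 + 0 = -110)
(M(-3, -3) + q)**2 = (1/(6 - 3) - 110)**2 = (1/3 - 110)**2 = (-329/3)**2 = 108241/9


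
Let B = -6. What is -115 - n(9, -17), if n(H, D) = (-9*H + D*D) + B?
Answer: -317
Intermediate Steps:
n(H, D) = -6 + D² - 9*H (n(H, D) = (-9*H + D*D) - 6 = (-9*H + D²) - 6 = (D² - 9*H) - 6 = -6 + D² - 9*H)
-115 - n(9, -17) = -115 - (-6 + (-17)² - 9*9) = -115 - (-6 + 289 - 81) = -115 - 1*202 = -115 - 202 = -317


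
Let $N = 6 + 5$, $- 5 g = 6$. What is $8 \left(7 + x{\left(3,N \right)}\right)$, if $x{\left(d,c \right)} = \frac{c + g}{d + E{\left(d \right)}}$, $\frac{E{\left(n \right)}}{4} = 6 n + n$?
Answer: $\frac{24752}{435} \approx 56.901$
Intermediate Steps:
$g = - \frac{6}{5}$ ($g = \left(- \frac{1}{5}\right) 6 = - \frac{6}{5} \approx -1.2$)
$N = 11$
$E{\left(n \right)} = 28 n$ ($E{\left(n \right)} = 4 \left(6 n + n\right) = 4 \cdot 7 n = 28 n$)
$x{\left(d,c \right)} = \frac{- \frac{6}{5} + c}{29 d}$ ($x{\left(d,c \right)} = \frac{c - \frac{6}{5}}{d + 28 d} = \frac{- \frac{6}{5} + c}{29 d}$)
$8 \left(7 + x{\left(3,N \right)}\right) = 8 \left(7 + \frac{-6 + 5 \cdot 11}{145 \cdot 3}\right) = 8 \left(7 + \frac{1}{145} \cdot \frac{1}{3} \left(-6 + 55\right)\right) = 8 \left(7 + \frac{1}{145} \cdot \frac{1}{3} \cdot 49\right) = 8 \left(7 + \frac{49}{435}\right) = 8 \cdot \frac{3094}{435} = \frac{24752}{435}$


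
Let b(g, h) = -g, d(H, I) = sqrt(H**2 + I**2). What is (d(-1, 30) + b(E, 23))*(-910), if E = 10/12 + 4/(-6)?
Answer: 455/3 - 910*sqrt(901) ≈ -27164.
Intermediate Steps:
E = 1/6 (E = 10*(1/12) + 4*(-1/6) = 5/6 - 2/3 = 1/6 ≈ 0.16667)
(d(-1, 30) + b(E, 23))*(-910) = (sqrt((-1)**2 + 30**2) - 1*1/6)*(-910) = (sqrt(1 + 900) - 1/6)*(-910) = (sqrt(901) - 1/6)*(-910) = (-1/6 + sqrt(901))*(-910) = 455/3 - 910*sqrt(901)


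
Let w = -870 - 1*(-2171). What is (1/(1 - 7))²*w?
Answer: 1301/36 ≈ 36.139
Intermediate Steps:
w = 1301 (w = -870 + 2171 = 1301)
(1/(1 - 7))²*w = (1/(1 - 7))²*1301 = (1/(-6))²*1301 = (-⅙)²*1301 = (1/36)*1301 = 1301/36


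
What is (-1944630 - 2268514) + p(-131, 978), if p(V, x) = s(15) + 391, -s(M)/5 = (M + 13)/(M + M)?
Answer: -12638273/3 ≈ -4.2128e+6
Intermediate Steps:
s(M) = -5*(13 + M)/(2*M) (s(M) = -5*(M + 13)/(M + M) = -5*(13 + M)/(2*M))
p(V, x) = 1159/3 (p(V, x) = (5/2)*(-13 - 1*15)/15 + 391 = (5/2)*(1/15)*(-13 - 15) + 391 = (5/2)*(1/15)*(-28) + 391 = -14/3 + 391 = 1159/3)
(-1944630 - 2268514) + p(-131, 978) = (-1944630 - 2268514) + 1159/3 = -4213144 + 1159/3 = -12638273/3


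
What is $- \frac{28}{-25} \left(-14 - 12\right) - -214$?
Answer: $\frac{4622}{25} \approx 184.88$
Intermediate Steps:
$- \frac{28}{-25} \left(-14 - 12\right) - -214 = \left(-28\right) \left(- \frac{1}{25}\right) \left(-26\right) + 214 = \frac{28}{25} \left(-26\right) + 214 = - \frac{728}{25} + 214 = \frac{4622}{25}$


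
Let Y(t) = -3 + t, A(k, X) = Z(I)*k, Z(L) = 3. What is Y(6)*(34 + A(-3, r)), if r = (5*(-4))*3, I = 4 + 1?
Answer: 75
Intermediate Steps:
I = 5
r = -60 (r = -20*3 = -60)
A(k, X) = 3*k
Y(6)*(34 + A(-3, r)) = (-3 + 6)*(34 + 3*(-3)) = 3*(34 - 9) = 3*25 = 75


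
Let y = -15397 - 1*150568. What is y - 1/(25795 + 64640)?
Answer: -15009044776/90435 ≈ -1.6597e+5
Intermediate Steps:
y = -165965 (y = -15397 - 150568 = -165965)
y - 1/(25795 + 64640) = -165965 - 1/(25795 + 64640) = -165965 - 1/90435 = -15009044776/90435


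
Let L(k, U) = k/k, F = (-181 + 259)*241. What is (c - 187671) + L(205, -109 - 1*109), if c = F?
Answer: -168872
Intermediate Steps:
F = 18798 (F = 78*241 = 18798)
L(k, U) = 1
c = 18798
(c - 187671) + L(205, -109 - 1*109) = (18798 - 187671) + 1 = -168873 + 1 = -168872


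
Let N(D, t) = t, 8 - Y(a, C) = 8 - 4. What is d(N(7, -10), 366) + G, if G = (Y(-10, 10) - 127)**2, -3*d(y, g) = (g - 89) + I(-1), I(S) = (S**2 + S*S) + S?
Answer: 45109/3 ≈ 15036.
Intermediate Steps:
I(S) = S + 2*S**2 (I(S) = (S**2 + S**2) + S = 2*S**2 + S = S + 2*S**2)
Y(a, C) = 4 (Y(a, C) = 8 - (8 - 4) = 8 - 1*4 = 8 - 4 = 4)
d(y, g) = 88/3 - g/3 (d(y, g) = -((g - 89) - (1 + 2*(-1)))/3 = -((-89 + g) - (1 - 2))/3 = -((-89 + g) - 1*(-1))/3 = -((-89 + g) + 1)/3 = -(-88 + g)/3 = 88/3 - g/3)
G = 15129 (G = (4 - 127)**2 = (-123)**2 = 15129)
d(N(7, -10), 366) + G = (88/3 - 1/3*366) + 15129 = (88/3 - 122) + 15129 = -278/3 + 15129 = 45109/3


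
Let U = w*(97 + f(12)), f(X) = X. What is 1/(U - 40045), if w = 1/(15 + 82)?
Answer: -97/3884256 ≈ -2.4973e-5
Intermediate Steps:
w = 1/97 ≈ 0.010309
U = 109/97 (U = (97 + 12)/97 = (1/97)*109 = 109/97 ≈ 1.1237)
1/(U - 40045) = 1/(109/97 - 40045) = 1/(-3884256/97) = -97/3884256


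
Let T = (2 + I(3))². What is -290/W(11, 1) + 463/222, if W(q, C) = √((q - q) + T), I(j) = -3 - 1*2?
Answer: -6999/74 ≈ -94.581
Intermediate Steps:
I(j) = -5 (I(j) = -3 - 2 = -5)
T = 9 (T = (2 - 5)² = (-3)² = 9)
W(q, C) = 3 (W(q, C) = √((q - q) + 9) = √(0 + 9) = √9 = 3)
-290/W(11, 1) + 463/222 = -290/3 + 463/222 = -6999/74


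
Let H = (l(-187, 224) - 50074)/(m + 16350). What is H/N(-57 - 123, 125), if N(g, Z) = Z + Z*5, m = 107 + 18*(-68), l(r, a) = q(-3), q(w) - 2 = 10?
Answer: -25031/5712375 ≈ -0.0043819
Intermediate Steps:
q(w) = 12 (q(w) = 2 + 10 = 12)
l(r, a) = 12
m = -1117 (m = 107 - 1224 = -1117)
N(g, Z) = 6*Z (N(g, Z) = Z + 5*Z = 6*Z)
H = -50062/15233 (H = (12 - 50074)/(-1117 + 16350) = -50062/15233 ≈ -3.2864)
H/N(-57 - 123, 125) = -50062/(15233*(6*125)) = -50062/15233/750 = -50062/15233*1/750 = -25031/5712375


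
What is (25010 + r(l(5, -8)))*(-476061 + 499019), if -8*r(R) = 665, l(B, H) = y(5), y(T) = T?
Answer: 2289084785/4 ≈ 5.7227e+8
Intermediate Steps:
l(B, H) = 5
r(R) = -665/8 (r(R) = -⅛*665 = -665/8)
(25010 + r(l(5, -8)))*(-476061 + 499019) = (25010 - 665/8)*(-476061 + 499019) = (199415/8)*22958 = 2289084785/4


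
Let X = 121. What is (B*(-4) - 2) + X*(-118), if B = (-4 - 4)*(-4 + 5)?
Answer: -14248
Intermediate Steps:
B = -8 (B = -8*1 = -8)
(B*(-4) - 2) + X*(-118) = (-8*(-4) - 2) + 121*(-118) = (32 - 2) - 14278 = 30 - 14278 = -14248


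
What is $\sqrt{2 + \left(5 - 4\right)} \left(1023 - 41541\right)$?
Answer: $- 40518 \sqrt{3} \approx -70179.0$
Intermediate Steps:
$\sqrt{2 + \left(5 - 4\right)} \left(1023 - 41541\right) = \sqrt{2 + \left(5 - 4\right)} \left(-40518\right) = \sqrt{2 + 1} \left(-40518\right) = \sqrt{3} \left(-40518\right) = - 40518 \sqrt{3}$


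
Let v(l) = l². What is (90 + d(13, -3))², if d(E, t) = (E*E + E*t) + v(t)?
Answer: 52441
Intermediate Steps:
d(E, t) = E² + t² + E*t (d(E, t) = (E*E + E*t) + t² = (E² + E*t) + t² = E² + t² + E*t)
(90 + d(13, -3))² = (90 + (13² + (-3)² + 13*(-3)))² = (90 + (169 + 9 - 39))² = (90 + 139)² = 229² = 52441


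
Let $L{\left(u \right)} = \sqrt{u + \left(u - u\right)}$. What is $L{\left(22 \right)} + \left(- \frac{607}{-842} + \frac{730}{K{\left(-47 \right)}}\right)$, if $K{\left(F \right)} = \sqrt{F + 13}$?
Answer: $\frac{607}{842} + \sqrt{22} - \frac{365 i \sqrt{34}}{17} \approx 5.4113 - 125.19 i$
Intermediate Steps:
$K{\left(F \right)} = \sqrt{13 + F}$
$L{\left(u \right)} = \sqrt{u}$ ($L{\left(u \right)} = \sqrt{u + 0} = \sqrt{u}$)
$L{\left(22 \right)} + \left(- \frac{607}{-842} + \frac{730}{K{\left(-47 \right)}}\right) = \sqrt{22} + \left(- \frac{607}{-842} + \frac{730}{\sqrt{13 - 47}}\right) = \sqrt{22} + \left(\left(-607\right) \left(- \frac{1}{842}\right) + \frac{730}{\sqrt{-34}}\right) = \sqrt{22} + \left(\frac{607}{842} + \frac{730}{i \sqrt{34}}\right) = \sqrt{22} + \left(\frac{607}{842} + 730 \left(- \frac{i \sqrt{34}}{34}\right)\right) = \sqrt{22} + \left(\frac{607}{842} - \frac{365 i \sqrt{34}}{17}\right) = \frac{607}{842} + \sqrt{22} - \frac{365 i \sqrt{34}}{17}$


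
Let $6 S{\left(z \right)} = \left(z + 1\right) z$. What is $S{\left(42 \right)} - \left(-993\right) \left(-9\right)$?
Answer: $-8636$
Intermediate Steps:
$S{\left(z \right)} = \frac{z \left(1 + z\right)}{6}$ ($S{\left(z \right)} = \frac{\left(z + 1\right) z}{6} = \frac{\left(1 + z\right) z}{6} = \frac{z \left(1 + z\right)}{6}$)
$S{\left(42 \right)} - \left(-993\right) \left(-9\right) = \frac{1}{6} \cdot 42 \left(1 + 42\right) - \left(-993\right) \left(-9\right) = \frac{1}{6} \cdot 42 \cdot 43 - 8937 = 301 - 8937 = -8636$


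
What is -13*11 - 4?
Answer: -147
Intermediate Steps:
-13*11 - 4 = -143 - 4 = -147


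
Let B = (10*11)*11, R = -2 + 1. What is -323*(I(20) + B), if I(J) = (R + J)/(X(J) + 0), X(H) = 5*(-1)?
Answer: -1948013/5 ≈ -3.8960e+5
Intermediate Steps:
X(H) = -5
R = -1
B = 1210 (B = 110*11 = 1210)
I(J) = ⅕ - J/5 (I(J) = (-1 + J)/(-5 + 0) = (-1 + J)/(-5) = -(-1 + J)/5 = ⅕ - J/5)
-323*(I(20) + B) = -323*((⅕ - ⅕*20) + 1210) = -323*((⅕ - 4) + 1210) = -323*(-19/5 + 1210) = -323*6031/5 = -1948013/5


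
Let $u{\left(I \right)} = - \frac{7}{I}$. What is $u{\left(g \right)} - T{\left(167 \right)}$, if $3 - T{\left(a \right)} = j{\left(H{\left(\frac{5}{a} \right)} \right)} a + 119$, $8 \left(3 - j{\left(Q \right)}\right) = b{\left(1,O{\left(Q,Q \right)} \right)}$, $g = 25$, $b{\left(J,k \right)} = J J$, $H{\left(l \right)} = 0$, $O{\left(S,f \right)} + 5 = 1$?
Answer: $\frac{119169}{200} \approx 595.84$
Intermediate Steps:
$O{\left(S,f \right)} = -4$ ($O{\left(S,f \right)} = -5 + 1 = -4$)
$b{\left(J,k \right)} = J^{2}$
$j{\left(Q \right)} = \frac{23}{8}$ ($j{\left(Q \right)} = 3 - \frac{1^{2}}{8} = 3 - \frac{1}{8} = \frac{23}{8}$)
$T{\left(a \right)} = -116 - \frac{23 a}{8}$ ($T{\left(a \right)} = 3 - \left(\frac{23 a}{8} + 119\right) = 3 - \left(119 + \frac{23 a}{8}\right) = -116 - \frac{23 a}{8}$)
$u{\left(g \right)} - T{\left(167 \right)} = - \frac{7}{25} - \left(-116 - \frac{3841}{8}\right) = \left(-7\right) \frac{1}{25} - \left(-116 - \frac{3841}{8}\right) = - \frac{7}{25} - - \frac{4769}{8} = - \frac{7}{25} + \frac{4769}{8} = \frac{119169}{200}$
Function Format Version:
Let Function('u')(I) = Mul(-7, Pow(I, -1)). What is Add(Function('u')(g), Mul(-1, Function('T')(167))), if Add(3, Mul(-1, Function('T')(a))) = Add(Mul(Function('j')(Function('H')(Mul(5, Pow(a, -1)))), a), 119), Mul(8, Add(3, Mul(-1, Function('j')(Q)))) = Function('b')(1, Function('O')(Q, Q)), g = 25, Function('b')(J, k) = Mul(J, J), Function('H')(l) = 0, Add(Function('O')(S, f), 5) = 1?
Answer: Rational(119169, 200) ≈ 595.84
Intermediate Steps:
Function('O')(S, f) = -4 (Function('O')(S, f) = Add(-5, 1) = -4)
Function('b')(J, k) = Pow(J, 2)
Function('j')(Q) = Rational(23, 8) (Function('j')(Q) = Add(3, Mul(Rational(-1, 8), Pow(1, 2))) = Add(3, Mul(Rational(-1, 8), 1)) = Add(3, Rational(-1, 8)) = Rational(23, 8))
Function('T')(a) = Add(-116, Mul(Rational(-23, 8), a)) (Function('T')(a) = Add(3, Mul(-1, Add(Mul(Rational(23, 8), a), 119))) = Add(3, Mul(-1, Add(119, Mul(Rational(23, 8), a)))) = Add(3, Add(-119, Mul(Rational(-23, 8), a))) = Add(-116, Mul(Rational(-23, 8), a)))
Add(Function('u')(g), Mul(-1, Function('T')(167))) = Add(Mul(-7, Pow(25, -1)), Mul(-1, Add(-116, Mul(Rational(-23, 8), 167)))) = Add(Mul(-7, Rational(1, 25)), Mul(-1, Add(-116, Rational(-3841, 8)))) = Add(Rational(-7, 25), Mul(-1, Rational(-4769, 8))) = Add(Rational(-7, 25), Rational(4769, 8)) = Rational(119169, 200)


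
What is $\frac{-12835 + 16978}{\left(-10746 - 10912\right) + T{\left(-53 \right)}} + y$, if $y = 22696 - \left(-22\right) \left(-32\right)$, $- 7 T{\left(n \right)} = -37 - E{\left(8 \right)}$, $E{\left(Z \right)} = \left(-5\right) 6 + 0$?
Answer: $\frac{158758867}{7219} \approx 21992.0$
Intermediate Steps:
$E{\left(Z \right)} = -30$ ($E{\left(Z \right)} = -30 + 0 = -30$)
$T{\left(n \right)} = 1$ ($T{\left(n \right)} = - \frac{-37 - -30}{7} = - \frac{-37 + 30}{7} = \left(- \frac{1}{7}\right) \left(-7\right) = 1$)
$y = 21992$ ($y = 22696 - 704 = 21992$)
$\frac{-12835 + 16978}{\left(-10746 - 10912\right) + T{\left(-53 \right)}} + y = \frac{-12835 + 16978}{\left(-10746 - 10912\right) + 1} + 21992 = \frac{4143}{-21658 + 1} + 21992 = \frac{4143}{-21657} + 21992 = 4143 \left(- \frac{1}{21657}\right) + 21992 = - \frac{1381}{7219} + 21992 = \frac{158758867}{7219}$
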